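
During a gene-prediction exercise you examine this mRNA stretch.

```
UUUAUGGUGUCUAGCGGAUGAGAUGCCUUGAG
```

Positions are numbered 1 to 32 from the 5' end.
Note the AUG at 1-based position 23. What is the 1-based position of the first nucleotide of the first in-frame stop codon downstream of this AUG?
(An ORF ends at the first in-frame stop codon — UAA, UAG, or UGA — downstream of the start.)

Codons from position 23: AUG (23–25), CCU (26–28), UGA (29–31).
UGA is a stop codon; it begins at position 29.

29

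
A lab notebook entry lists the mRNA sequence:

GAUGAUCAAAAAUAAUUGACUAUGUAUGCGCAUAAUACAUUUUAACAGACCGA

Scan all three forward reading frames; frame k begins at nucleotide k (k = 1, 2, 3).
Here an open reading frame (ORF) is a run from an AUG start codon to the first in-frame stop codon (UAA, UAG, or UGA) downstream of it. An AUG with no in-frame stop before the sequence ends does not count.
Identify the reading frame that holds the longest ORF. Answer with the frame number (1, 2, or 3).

Frame 1: GAU GAU CAA AAA UAA UUG ACU AUG UAU GCG CAU AAU ACA UUU UAA CAG ACC — AUG at 22, stop UAA at 43 → 24 nt.
Frame 2: AUG AUC AAA AAU AAU UGA CUA UGU AUG CGC AUA AUA CAU UUU AAC AGA CCG — AUG at 2, stop UGA at 17 → 18 nt.
Frame 3: UGA UCA AAA AUA AUU GAC UAU GUA UGC GCA UAA UAC AUU UUA ACA GAC CGA — no AUG→stop ORF.
Longest ORF is 24 nt in frame 1 (positions 22–45).

1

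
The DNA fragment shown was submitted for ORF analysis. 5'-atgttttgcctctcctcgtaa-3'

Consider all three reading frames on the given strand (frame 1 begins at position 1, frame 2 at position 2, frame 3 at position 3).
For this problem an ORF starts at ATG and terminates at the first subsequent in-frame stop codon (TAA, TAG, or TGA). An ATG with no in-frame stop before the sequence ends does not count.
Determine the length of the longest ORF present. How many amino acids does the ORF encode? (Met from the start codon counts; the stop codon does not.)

Frame 1: ATG TTT TGC CTC TCC TCG TAA — ATG at 1, stop TAA at 19 → 21 nt.
Frame 2: TGT TTT GCC TCT CCT CGT — no ATG→stop ORF.
Frame 3: GTT TTG CCT CTC CTC GTA — no ATG→stop ORF.
Longest: frame 1, positions 1–21, 21 nt = 7 codons = 6 aa. → 6 amino acids.

6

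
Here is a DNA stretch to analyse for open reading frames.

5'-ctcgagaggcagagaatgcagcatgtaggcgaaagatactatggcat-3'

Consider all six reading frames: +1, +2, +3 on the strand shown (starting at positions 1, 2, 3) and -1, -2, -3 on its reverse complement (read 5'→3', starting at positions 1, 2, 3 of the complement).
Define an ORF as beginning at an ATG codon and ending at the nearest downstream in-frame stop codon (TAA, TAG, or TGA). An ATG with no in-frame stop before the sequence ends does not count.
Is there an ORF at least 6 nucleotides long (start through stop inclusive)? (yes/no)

Reverse complement (5'→3'): ATGCCATAGTATCTTTCGCCTACATGCTGCATTCTCTGCCTCTCGAG
Frame +1: CTC GAG AGG CAG AGA ATG CAG CAT GTA GGC GAA AGA TAC TAT GGC — no ATG→stop ORF.
Frame +2: TCG AGA GGC AGA GAA TGC AGC ATG TAG GCG AAA GAT ACT ATG GCA — ATG at 23, stop TAG at 26 → 6 nt.
Frame +3: CGA GAG GCA GAG AAT GCA GCA TGT AGG CGA AAG ATA CTA TGG CAT — no ATG→stop ORF.
Frame -1: ATG CCA TAG TAT CTT TCG CCT ACA TGC TGC ATT CTC TGC CTC TCG — ATG at 1, stop TAG at 7 → 9 nt.
Frame -2: TGC CAT AGT ATC TTT CGC CTA CAT GCT GCA TTC TCT GCC TCT CGA — no ATG→stop ORF.
Frame -3: GCC ATA GTA TCT TTC GCC TAC ATG CTG CAT TCT CTG CCT CTC GAG — no ATG→stop ORF.
Frame +2 has an ORF of 6 nucleotides (positions 23–28) ≥ 6, so yes.

yes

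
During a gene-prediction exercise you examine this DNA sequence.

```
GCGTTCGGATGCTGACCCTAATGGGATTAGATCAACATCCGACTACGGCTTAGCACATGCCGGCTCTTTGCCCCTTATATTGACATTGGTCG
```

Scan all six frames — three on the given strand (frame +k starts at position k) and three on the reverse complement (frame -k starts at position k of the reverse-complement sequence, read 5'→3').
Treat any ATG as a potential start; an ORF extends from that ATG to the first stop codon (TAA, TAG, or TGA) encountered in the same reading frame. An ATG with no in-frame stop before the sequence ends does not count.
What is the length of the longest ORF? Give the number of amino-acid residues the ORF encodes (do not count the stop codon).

14

Reverse complement (5'→3'): CGACCAATGTCAATATAAGGGGCAAAGAGCCGGCATGTGCTAAGCCGTAGTCGGATGTTGATCTAATCCCATTAGGGTCAGCATCCGAACGC
Frame +1: GCG TTC GGA TGC TGA CCC TAA TGG GAT TAG ATC AAC ATC CGA CTA CGG CTT AGC ACA TGC CGG CTC TTT GCC CCT TAT ATT GAC ATT GGT — no ATG→stop ORF.
Frame +2: CGT TCG GAT GCT GAC CCT AAT GGG ATT AGA TCA ACA TCC GAC TAC GGC TTA GCA CAT GCC GGC TCT TTG CCC CTT ATA TTG ACA TTG GTC — no ATG→stop ORF.
Frame +3: GTT CGG ATG CTG ACC CTA ATG GGA TTA GAT CAA CAT CCG ACT ACG GCT TAG CAC ATG CCG GCT CTT TGC CCC TTA TAT TGA CAT TGG TCG — ATG at 9, stop TAG at 51 → 45 nt; ATG at 21, stop TAG at 51 → 33 nt; ATG at 57, stop TGA at 81 → 27 nt.
Frame -1: CGA CCA ATG TCA ATA TAA GGG GCA AAG AGC CGG CAT GTG CTA AGC CGT AGT CGG ATG TTG ATC TAA TCC CAT TAG GGT CAG CAT CCG AAC — ATG at 7, stop TAA at 16 → 12 nt; ATG at 55, stop TAA at 64 → 12 nt.
Frame -2: GAC CAA TGT CAA TAT AAG GGG CAA AGA GCC GGC ATG TGC TAA GCC GTA GTC GGA TGT TGA TCT AAT CCC ATT AGG GTC AGC ATC CGA ACG — ATG at 35, stop TAA at 41 → 9 nt.
Frame -3: ACC AAT GTC AAT ATA AGG GGC AAA GAG CCG GCA TGT GCT AAG CCG TAG TCG GAT GTT GAT CTA ATC CCA TTA GGG TCA GCA TCC GAA CGC — no ATG→stop ORF.
Longest: frame +3, positions 9–53, 45 nt = 15 codons = 14 aa. → 14 amino acids.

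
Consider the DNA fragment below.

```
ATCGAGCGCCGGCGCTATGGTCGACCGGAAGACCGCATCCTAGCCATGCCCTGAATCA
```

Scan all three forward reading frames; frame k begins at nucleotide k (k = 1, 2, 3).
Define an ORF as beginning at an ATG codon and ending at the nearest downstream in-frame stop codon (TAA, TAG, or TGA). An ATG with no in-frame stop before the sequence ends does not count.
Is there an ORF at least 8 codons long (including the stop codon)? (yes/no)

yes

Frame 1: ATC GAG CGC CGG CGC TAT GGT CGA CCG GAA GAC CGC ATC CTA GCC ATG CCC TGA ATC — ATG at 46, stop TGA at 52 → 9 nt.
Frame 2: TCG AGC GCC GGC GCT ATG GTC GAC CGG AAG ACC GCA TCC TAG CCA TGC CCT GAA TCA — ATG at 17, stop TAG at 41 → 27 nt.
Frame 3: CGA GCG CCG GCG CTA TGG TCG ACC GGA AGA CCG CAT CCT AGC CAT GCC CTG AAT — no ATG→stop ORF.
Frame 2 has an ORF of 9 codons (positions 17–43) ≥ 8, so yes.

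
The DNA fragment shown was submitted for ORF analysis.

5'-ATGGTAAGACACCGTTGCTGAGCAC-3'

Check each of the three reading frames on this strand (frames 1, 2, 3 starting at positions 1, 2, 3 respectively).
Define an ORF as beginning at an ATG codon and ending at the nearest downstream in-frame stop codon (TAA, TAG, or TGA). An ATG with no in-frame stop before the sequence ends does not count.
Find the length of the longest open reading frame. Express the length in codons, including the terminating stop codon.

7

Frame 1: ATG GTA AGA CAC CGT TGC TGA GCA — ATG at 1, stop TGA at 19 → 21 nt.
Frame 2: TGG TAA GAC ACC GTT GCT GAG CAC — no ATG→stop ORF.
Frame 3: GGT AAG ACA CCG TTG CTG AGC — no ATG→stop ORF.
Longest: frame 1, positions 1–21, 21 nt = 7 codons = 6 aa. → 7 codons.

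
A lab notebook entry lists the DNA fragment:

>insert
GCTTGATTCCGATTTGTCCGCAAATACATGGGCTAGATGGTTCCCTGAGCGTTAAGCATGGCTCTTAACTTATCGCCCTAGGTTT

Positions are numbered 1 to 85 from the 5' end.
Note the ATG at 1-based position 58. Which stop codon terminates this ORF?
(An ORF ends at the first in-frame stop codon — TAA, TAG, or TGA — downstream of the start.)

Codons from position 58: ATG (58–60), GCT (61–63), CTT (64–66), AAC (67–69), TTA (70–72), TCG (73–75), CCC (76–78), TAG (79–81).
The first in-frame stop codon is TAG.

TAG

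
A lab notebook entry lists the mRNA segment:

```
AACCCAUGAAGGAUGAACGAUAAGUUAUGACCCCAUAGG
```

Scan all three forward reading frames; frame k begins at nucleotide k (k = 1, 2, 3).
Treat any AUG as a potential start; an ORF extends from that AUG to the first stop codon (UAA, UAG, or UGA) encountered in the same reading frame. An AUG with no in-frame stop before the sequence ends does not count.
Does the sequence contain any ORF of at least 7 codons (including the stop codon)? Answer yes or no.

no

Frame 1: AAC CCA UGA AGG AUG AAC GAU AAG UUA UGA CCC CAU AGG — AUG at 13, stop UGA at 28 → 18 nt.
Frame 2: ACC CAU GAA GGA UGA ACG AUA AGU UAU GAC CCC AUA — no AUG→stop ORF.
Frame 3: CCC AUG AAG GAU GAA CGA UAA GUU AUG ACC CCA UAG — AUG at 6, stop UAA at 21 → 18 nt; AUG at 27, stop UAG at 36 → 12 nt.
Largest ORF found is 6 codons < 7, so no.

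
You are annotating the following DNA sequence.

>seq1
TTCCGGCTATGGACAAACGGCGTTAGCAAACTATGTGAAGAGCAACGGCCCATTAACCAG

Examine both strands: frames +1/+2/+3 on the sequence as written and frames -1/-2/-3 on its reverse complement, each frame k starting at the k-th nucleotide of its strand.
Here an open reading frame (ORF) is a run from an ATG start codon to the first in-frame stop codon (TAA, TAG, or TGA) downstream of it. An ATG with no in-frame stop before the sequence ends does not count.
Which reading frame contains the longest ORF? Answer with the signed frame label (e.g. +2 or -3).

Reverse complement (5'→3'): CTGGTTAATGGGCCGTTGCTCTTCACATAGTTTGCTAACGCCGTTTGTCCATAGCCGGAA
Frame +1: TTC CGG CTA TGG ACA AAC GGC GTT AGC AAA CTA TGT GAA GAG CAA CGG CCC ATT AAC CAG — no ATG→stop ORF.
Frame +2: TCC GGC TAT GGA CAA ACG GCG TTA GCA AAC TAT GTG AAG AGC AAC GGC CCA TTA ACC — no ATG→stop ORF.
Frame +3: CCG GCT ATG GAC AAA CGG CGT TAG CAA ACT ATG TGA AGA GCA ACG GCC CAT TAA CCA — ATG at 9, stop TAG at 24 → 18 nt; ATG at 33, stop TGA at 36 → 6 nt.
Frame -1: CTG GTT AAT GGG CCG TTG CTC TTC ACA TAG TTT GCT AAC GCC GTT TGT CCA TAG CCG GAA — no ATG→stop ORF.
Frame -2: TGG TTA ATG GGC CGT TGC TCT TCA CAT AGT TTG CTA ACG CCG TTT GTC CAT AGC CGG — no ATG→stop ORF.
Frame -3: GGT TAA TGG GCC GTT GCT CTT CAC ATA GTT TGC TAA CGC CGT TTG TCC ATA GCC GGA — no ATG→stop ORF.
Longest ORF is 18 nt in frame +3 (positions 9–26).

+3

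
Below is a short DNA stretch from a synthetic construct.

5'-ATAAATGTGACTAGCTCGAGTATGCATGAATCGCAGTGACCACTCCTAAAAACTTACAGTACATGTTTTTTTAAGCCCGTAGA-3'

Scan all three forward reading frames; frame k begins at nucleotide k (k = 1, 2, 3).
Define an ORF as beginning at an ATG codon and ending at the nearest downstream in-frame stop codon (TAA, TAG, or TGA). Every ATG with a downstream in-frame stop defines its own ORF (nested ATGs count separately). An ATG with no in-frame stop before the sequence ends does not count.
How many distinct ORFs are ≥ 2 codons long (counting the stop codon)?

4

Frame 1: ATA AAT GTG ACT AGC TCG AGT ATG CAT GAA TCG CAG TGA CCA CTC CTA AAA ACT TAC AGT ACA TGT TTT TTT AAG CCC GTA — ATG at 22, stop TGA at 37 → 18 nt.
Frame 2: TAA ATG TGA CTA GCT CGA GTA TGC ATG AAT CGC AGT GAC CAC TCC TAA AAA CTT ACA GTA CAT GTT TTT TTA AGC CCG TAG — ATG at 5, stop TGA at 8 → 6 nt; ATG at 26, stop TAA at 47 → 24 nt.
Frame 3: AAA TGT GAC TAG CTC GAG TAT GCA TGA ATC GCA GTG ACC ACT CCT AAA AAC TTA CAG TAC ATG TTT TTT TAA GCC CGT AGA — ATG at 63, stop TAA at 72 → 12 nt.
ORFs ≥ 2 codons: frame 1 22–39 (6 codons), frame 2 5–10 (2 codons), frame 2 26–49 (8 codons), frame 3 63–74 (4 codons). Count = 4.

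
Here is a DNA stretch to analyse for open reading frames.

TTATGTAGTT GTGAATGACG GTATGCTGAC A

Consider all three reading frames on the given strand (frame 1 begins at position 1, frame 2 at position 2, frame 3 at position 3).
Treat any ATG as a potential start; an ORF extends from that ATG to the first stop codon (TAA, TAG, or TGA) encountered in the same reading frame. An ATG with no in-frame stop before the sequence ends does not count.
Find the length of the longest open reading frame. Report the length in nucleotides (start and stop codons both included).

15

Frame 1: TTA TGT AGT TGT GAA TGA CGG TAT GCT GAC — no ATG→stop ORF.
Frame 2: TAT GTA GTT GTG AAT GAC GGT ATG CTG ACA — no ATG→stop ORF.
Frame 3: ATG TAG TTG TGA ATG ACG GTA TGC TGA — ATG at 3, stop TAG at 6 → 6 nt; ATG at 15, stop TGA at 27 → 15 nt.
Longest: frame 3, positions 15–29, 15 nt = 5 codons = 4 aa. → 15 nucleotides.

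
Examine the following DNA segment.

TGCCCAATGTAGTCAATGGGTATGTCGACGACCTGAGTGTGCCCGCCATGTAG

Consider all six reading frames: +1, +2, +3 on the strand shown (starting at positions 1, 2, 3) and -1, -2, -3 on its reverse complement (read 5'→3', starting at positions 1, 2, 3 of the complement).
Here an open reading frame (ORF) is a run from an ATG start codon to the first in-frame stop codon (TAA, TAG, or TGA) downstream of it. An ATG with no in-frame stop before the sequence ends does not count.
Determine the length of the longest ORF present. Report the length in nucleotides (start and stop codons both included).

21

Reverse complement (5'→3'): CTACATGGCGGGCACACTCAGGTCGTCGACATACCCATTGACTACATTGGGCA
Frame +1: TGC CCA ATG TAG TCA ATG GGT ATG TCG ACG ACC TGA GTG TGC CCG CCA TGT — ATG at 7, stop TAG at 10 → 6 nt; ATG at 16, stop TGA at 34 → 21 nt; ATG at 22, stop TGA at 34 → 15 nt.
Frame +2: GCC CAA TGT AGT CAA TGG GTA TGT CGA CGA CCT GAG TGT GCC CGC CAT GTA — no ATG→stop ORF.
Frame +3: CCC AAT GTA GTC AAT GGG TAT GTC GAC GAC CTG AGT GTG CCC GCC ATG TAG — ATG at 48, stop TAG at 51 → 6 nt.
Frame -1: CTA CAT GGC GGG CAC ACT CAG GTC GTC GAC ATA CCC ATT GAC TAC ATT GGG — no ATG→stop ORF.
Frame -2: TAC ATG GCG GGC ACA CTC AGG TCG TCG ACA TAC CCA TTG ACT ACA TTG GGC — no ATG→stop ORF.
Frame -3: ACA TGG CGG GCA CAC TCA GGT CGT CGA CAT ACC CAT TGA CTA CAT TGG GCA — no ATG→stop ORF.
Longest: frame +1, positions 16–36, 21 nt = 7 codons = 6 aa. → 21 nucleotides.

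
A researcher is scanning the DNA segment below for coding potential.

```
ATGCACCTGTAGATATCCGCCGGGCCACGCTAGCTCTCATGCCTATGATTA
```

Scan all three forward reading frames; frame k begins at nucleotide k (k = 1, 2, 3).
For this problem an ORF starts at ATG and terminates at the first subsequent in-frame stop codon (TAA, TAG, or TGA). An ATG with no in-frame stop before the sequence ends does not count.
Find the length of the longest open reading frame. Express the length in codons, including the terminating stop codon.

Frame 1: ATG CAC CTG TAG ATA TCC GCC GGG CCA CGC TAG CTC TCA TGC CTA TGA TTA — ATG at 1, stop TAG at 10 → 12 nt.
Frame 2: TGC ACC TGT AGA TAT CCG CCG GGC CAC GCT AGC TCT CAT GCC TAT GAT — no ATG→stop ORF.
Frame 3: GCA CCT GTA GAT ATC CGC CGG GCC ACG CTA GCT CTC ATG CCT ATG ATT — no ATG→stop ORF.
Longest: frame 1, positions 1–12, 12 nt = 4 codons = 3 aa. → 4 codons.

4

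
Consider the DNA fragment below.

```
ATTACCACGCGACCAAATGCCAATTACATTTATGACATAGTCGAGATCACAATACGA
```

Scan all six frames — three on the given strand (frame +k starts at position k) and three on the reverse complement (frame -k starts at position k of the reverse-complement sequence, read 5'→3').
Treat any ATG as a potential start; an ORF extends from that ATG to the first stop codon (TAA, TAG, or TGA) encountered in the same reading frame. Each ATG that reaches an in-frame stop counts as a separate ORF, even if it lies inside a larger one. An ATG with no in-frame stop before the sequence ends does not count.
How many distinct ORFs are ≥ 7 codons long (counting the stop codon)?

Reverse complement (5'→3'): TCGTATTGTGATCTCGACTATGTCATAAATGTAATTGGCATTTGGTCGCGTGGTAAT
Frame +1: ATT ACC ACG CGA CCA AAT GCC AAT TAC ATT TAT GAC ATA GTC GAG ATC ACA ATA CGA — no ATG→stop ORF.
Frame +2: TTA CCA CGC GAC CAA ATG CCA ATT ACA TTT ATG ACA TAG TCG AGA TCA CAA TAC — ATG at 17, stop TAG at 38 → 24 nt; ATG at 32, stop TAG at 38 → 9 nt.
Frame +3: TAC CAC GCG ACC AAA TGC CAA TTA CAT TTA TGA CAT AGT CGA GAT CAC AAT ACG — no ATG→stop ORF.
Frame -1: TCG TAT TGT GAT CTC GAC TAT GTC ATA AAT GTA ATT GGC ATT TGG TCG CGT GGT AAT — no ATG→stop ORF.
Frame -2: CGT ATT GTG ATC TCG ACT ATG TCA TAA ATG TAA TTG GCA TTT GGT CGC GTG GTA — ATG at 20, stop TAA at 26 → 9 nt; ATG at 29, stop TAA at 32 → 6 nt.
Frame -3: GTA TTG TGA TCT CGA CTA TGT CAT AAA TGT AAT TGG CAT TTG GTC GCG TGG TAA — no ATG→stop ORF.
ORFs ≥ 7 codons: frame +2 17–40 (8 codons). Count = 1.

1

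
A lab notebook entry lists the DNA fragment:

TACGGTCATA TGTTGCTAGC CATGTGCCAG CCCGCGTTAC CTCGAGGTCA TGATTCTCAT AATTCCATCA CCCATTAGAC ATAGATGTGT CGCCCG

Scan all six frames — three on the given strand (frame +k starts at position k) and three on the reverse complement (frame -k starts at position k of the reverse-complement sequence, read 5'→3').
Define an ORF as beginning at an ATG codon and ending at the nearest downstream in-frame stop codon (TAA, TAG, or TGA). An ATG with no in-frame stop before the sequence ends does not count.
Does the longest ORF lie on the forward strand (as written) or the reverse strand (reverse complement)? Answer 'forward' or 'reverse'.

forward

Reverse complement (5'→3'): CGGGCGACACATCTATGTCTAATGGGTGATGGAATTATGAGAATCATGACCTCGAGGTAACGCGGGCTGGCACATGGCTAGCAACATATGACCGTA
Frame +1: TAC GGT CAT ATG TTG CTA GCC ATG TGC CAG CCC GCG TTA CCT CGA GGT CAT GAT TCT CAT AAT TCC ATC ACC CAT TAG ACA TAG ATG TGT CGC CCG — ATG at 10, stop TAG at 76 → 69 nt; ATG at 22, stop TAG at 76 → 57 nt.
Frame +2: ACG GTC ATA TGT TGC TAG CCA TGT GCC AGC CCG CGT TAC CTC GAG GTC ATG ATT CTC ATA ATT CCA TCA CCC ATT AGA CAT AGA TGT GTC GCC — no ATG→stop ORF.
Frame +3: CGG TCA TAT GTT GCT AGC CAT GTG CCA GCC CGC GTT ACC TCG AGG TCA TGA TTC TCA TAA TTC CAT CAC CCA TTA GAC ATA GAT GTG TCG CCC — no ATG→stop ORF.
Frame -1: CGG GCG ACA CAT CTA TGT CTA ATG GGT GAT GGA ATT ATG AGA ATC ATG ACC TCG AGG TAA CGC GGG CTG GCA CAT GGC TAG CAA CAT ATG ACC GTA — ATG at 22, stop TAA at 58 → 39 nt; ATG at 37, stop TAA at 58 → 24 nt; ATG at 46, stop TAA at 58 → 15 nt.
Frame -2: GGG CGA CAC ATC TAT GTC TAA TGG GTG ATG GAA TTA TGA GAA TCA TGA CCT CGA GGT AAC GCG GGC TGG CAC ATG GCT AGC AAC ATA TGA CCG — ATG at 29, stop TGA at 38 → 12 nt; ATG at 74, stop TGA at 89 → 18 nt.
Frame -3: GGC GAC ACA TCT ATG TCT AAT GGG TGA TGG AAT TAT GAG AAT CAT GAC CTC GAG GTA ACG CGG GCT GGC ACA TGG CTA GCA ACA TAT GAC CGT — ATG at 15, stop TGA at 27 → 15 nt.
Forward-strand max 69 nt; reverse-strand max 39 nt. The forward strand has the longer ORF.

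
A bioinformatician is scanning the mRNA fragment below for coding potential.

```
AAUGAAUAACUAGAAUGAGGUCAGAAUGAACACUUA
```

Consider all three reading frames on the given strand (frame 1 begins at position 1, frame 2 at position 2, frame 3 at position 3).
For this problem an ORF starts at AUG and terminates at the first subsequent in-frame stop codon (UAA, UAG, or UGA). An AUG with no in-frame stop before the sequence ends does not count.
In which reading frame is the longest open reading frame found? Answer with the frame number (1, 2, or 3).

3

Frame 1: AAU GAA UAA CUA GAA UGA GGU CAG AAU GAA CAC UUA — no AUG→stop ORF.
Frame 2: AUG AAU AAC UAG AAU GAG GUC AGA AUG AAC ACU — AUG at 2, stop UAG at 11 → 12 nt.
Frame 3: UGA AUA ACU AGA AUG AGG UCA GAA UGA ACA CUU — AUG at 15, stop UGA at 27 → 15 nt.
Longest ORF is 15 nt in frame 3 (positions 15–29).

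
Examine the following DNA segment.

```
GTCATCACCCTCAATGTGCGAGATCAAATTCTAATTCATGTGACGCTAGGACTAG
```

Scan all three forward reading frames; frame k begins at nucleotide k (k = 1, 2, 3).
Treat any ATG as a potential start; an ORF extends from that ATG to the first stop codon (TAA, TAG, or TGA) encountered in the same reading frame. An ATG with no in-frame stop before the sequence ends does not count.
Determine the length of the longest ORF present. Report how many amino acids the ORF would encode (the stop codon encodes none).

Frame 1: GTC ATC ACC CTC AAT GTG CGA GAT CAA ATT CTA ATT CAT GTG ACG CTA GGA CTA — no ATG→stop ORF.
Frame 2: TCA TCA CCC TCA ATG TGC GAG ATC AAA TTC TAA TTC ATG TGA CGC TAG GAC TAG — ATG at 14, stop TAA at 32 → 21 nt; ATG at 38, stop TGA at 41 → 6 nt.
Frame 3: CAT CAC CCT CAA TGT GCG AGA TCA AAT TCT AAT TCA TGT GAC GCT AGG ACT — no ATG→stop ORF.
Longest: frame 2, positions 14–34, 21 nt = 7 codons = 6 aa. → 6 amino acids.

6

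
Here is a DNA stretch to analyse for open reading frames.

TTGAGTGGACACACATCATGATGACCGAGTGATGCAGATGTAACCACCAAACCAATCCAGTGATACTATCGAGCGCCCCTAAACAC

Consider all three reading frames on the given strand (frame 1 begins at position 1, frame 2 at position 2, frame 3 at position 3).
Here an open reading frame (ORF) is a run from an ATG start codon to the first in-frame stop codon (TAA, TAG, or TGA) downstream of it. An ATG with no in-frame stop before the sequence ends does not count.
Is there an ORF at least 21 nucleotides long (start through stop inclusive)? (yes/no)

Frame 1: TTG AGT GGA CAC ACA TCA TGA TGA CCG AGT GAT GCA GAT GTA ACC ACC AAA CCA ATC CAG TGA TAC TAT CGA GCG CCC CTA AAC — no ATG→stop ORF.
Frame 2: TGA GTG GAC ACA CAT CAT GAT GAC CGA GTG ATG CAG ATG TAA CCA CCA AAC CAA TCC AGT GAT ACT ATC GAG CGC CCC TAA ACA — ATG at 32, stop TAA at 41 → 12 nt; ATG at 38, stop TAA at 41 → 6 nt.
Frame 3: GAG TGG ACA CAC ATC ATG ATG ACC GAG TGA TGC AGA TGT AAC CAC CAA ACC AAT CCA GTG ATA CTA TCG AGC GCC CCT AAA CAC — ATG at 18, stop TGA at 30 → 15 nt; ATG at 21, stop TGA at 30 → 12 nt.
Largest ORF found is 15 nucleotides < 21, so no.

no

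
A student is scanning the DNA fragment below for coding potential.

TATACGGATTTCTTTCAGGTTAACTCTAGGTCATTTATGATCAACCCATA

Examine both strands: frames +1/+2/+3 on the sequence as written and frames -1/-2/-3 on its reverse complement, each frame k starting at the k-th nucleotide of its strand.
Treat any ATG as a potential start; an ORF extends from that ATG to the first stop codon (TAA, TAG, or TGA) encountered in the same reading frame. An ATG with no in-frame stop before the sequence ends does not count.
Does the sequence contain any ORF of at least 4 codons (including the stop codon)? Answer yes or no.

no

Reverse complement (5'→3'): TATGGGTTGATCATAAATGACCTAGAGTTAACCTGAAAGAAATCCGTATA
Frame +1: TAT ACG GAT TTC TTT CAG GTT AAC TCT AGG TCA TTT ATG ATC AAC CCA — no ATG→stop ORF.
Frame +2: ATA CGG ATT TCT TTC AGG TTA ACT CTA GGT CAT TTA TGA TCA ACC CAT — no ATG→stop ORF.
Frame +3: TAC GGA TTT CTT TCA GGT TAA CTC TAG GTC ATT TAT GAT CAA CCC ATA — no ATG→stop ORF.
Frame -1: TAT GGG TTG ATC ATA AAT GAC CTA GAG TTA ACC TGA AAG AAA TCC GTA — no ATG→stop ORF.
Frame -2: ATG GGT TGA TCA TAA ATG ACC TAG AGT TAA CCT GAA AGA AAT CCG TAT — ATG at 2, stop TGA at 8 → 9 nt; ATG at 17, stop TAG at 23 → 9 nt.
Frame -3: TGG GTT GAT CAT AAA TGA CCT AGA GTT AAC CTG AAA GAA ATC CGT ATA — no ATG→stop ORF.
Largest ORF found is 3 codons < 4, so no.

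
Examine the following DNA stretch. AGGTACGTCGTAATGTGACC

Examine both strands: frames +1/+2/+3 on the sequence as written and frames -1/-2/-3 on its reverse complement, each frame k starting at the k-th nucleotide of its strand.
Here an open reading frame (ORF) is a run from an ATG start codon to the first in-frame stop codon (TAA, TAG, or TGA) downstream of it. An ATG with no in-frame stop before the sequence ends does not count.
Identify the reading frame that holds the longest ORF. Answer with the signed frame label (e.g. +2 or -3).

Reverse complement (5'→3'): GGTCACATTACGACGTACCT
Frame +1: AGG TAC GTC GTA ATG TGA — ATG at 13, stop TGA at 16 → 6 nt.
Frame +2: GGT ACG TCG TAA TGT GAC — no ATG→stop ORF.
Frame +3: GTA CGT CGT AAT GTG ACC — no ATG→stop ORF.
Frame -1: GGT CAC ATT ACG ACG TAC — no ATG→stop ORF.
Frame -2: GTC ACA TTA CGA CGT ACC — no ATG→stop ORF.
Frame -3: TCA CAT TAC GAC GTA CCT — no ATG→stop ORF.
Longest ORF is 6 nt in frame +1 (positions 13–18).

+1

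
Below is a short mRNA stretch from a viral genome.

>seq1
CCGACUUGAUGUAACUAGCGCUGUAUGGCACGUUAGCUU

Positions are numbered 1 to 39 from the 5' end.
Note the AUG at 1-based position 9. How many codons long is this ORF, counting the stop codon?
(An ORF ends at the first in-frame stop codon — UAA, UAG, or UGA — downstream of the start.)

2

Codons from position 9: AUG (9–11), UAA (12–14).
UAA is the first in-frame stop; that's 2 codons including the stop.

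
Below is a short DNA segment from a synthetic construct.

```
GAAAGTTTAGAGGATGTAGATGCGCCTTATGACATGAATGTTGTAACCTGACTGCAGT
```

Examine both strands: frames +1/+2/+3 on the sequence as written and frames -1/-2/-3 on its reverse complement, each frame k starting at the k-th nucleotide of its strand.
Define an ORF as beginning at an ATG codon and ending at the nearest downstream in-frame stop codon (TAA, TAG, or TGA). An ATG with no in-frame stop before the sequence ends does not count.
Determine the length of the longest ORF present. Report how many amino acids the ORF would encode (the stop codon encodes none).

5

Reverse complement (5'→3'): ACTGCAGTCAGGTTACAACATTCATGTCATAAGGCGCATCTACATCCTCTAAACTTTC
Frame +1: GAA AGT TTA GAG GAT GTA GAT GCG CCT TAT GAC ATG AAT GTT GTA ACC TGA CTG CAG — ATG at 34, stop TGA at 49 → 18 nt.
Frame +2: AAA GTT TAG AGG ATG TAG ATG CGC CTT ATG ACA TGA ATG TTG TAA CCT GAC TGC AGT — ATG at 14, stop TAG at 17 → 6 nt; ATG at 20, stop TGA at 35 → 18 nt; ATG at 29, stop TGA at 35 → 9 nt; ATG at 38, stop TAA at 44 → 9 nt.
Frame +3: AAG TTT AGA GGA TGT AGA TGC GCC TTA TGA CAT GAA TGT TGT AAC CTG ACT GCA — no ATG→stop ORF.
Frame -1: ACT GCA GTC AGG TTA CAA CAT TCA TGT CAT AAG GCG CAT CTA CAT CCT CTA AAC TTT — no ATG→stop ORF.
Frame -2: CTG CAG TCA GGT TAC AAC ATT CAT GTC ATA AGG CGC ATC TAC ATC CTC TAA ACT TTC — no ATG→stop ORF.
Frame -3: TGC AGT CAG GTT ACA ACA TTC ATG TCA TAA GGC GCA TCT ACA TCC TCT AAA CTT — ATG at 24, stop TAA at 30 → 9 nt.
Longest: frame +1, positions 34–51, 18 nt = 6 codons = 5 aa. → 5 amino acids.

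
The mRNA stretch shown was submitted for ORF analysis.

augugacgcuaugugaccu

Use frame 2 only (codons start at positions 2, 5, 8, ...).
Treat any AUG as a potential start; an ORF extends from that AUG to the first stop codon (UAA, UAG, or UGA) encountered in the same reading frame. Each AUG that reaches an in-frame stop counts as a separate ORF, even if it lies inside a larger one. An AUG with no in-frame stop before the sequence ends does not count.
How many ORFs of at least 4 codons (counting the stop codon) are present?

0

Frame 2: UGU GAC GCU AUG UGA CCU — AUG at 11, stop UGA at 14 → 6 nt.
No ORF reaches 4 codons. Count = 0.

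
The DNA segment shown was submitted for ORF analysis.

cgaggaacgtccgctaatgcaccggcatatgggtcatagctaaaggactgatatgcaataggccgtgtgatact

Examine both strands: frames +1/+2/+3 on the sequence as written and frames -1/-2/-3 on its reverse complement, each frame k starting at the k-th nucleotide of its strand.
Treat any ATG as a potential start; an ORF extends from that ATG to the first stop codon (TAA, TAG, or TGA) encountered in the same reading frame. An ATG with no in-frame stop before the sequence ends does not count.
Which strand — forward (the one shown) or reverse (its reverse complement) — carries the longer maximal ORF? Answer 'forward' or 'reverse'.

Reverse complement (5'→3'): AGTATCACACGGCCTATTGCATATCAGTCCTTTAGCTATGACCCATATGCCGGTGCATTAGCGGACGTTCCTCG
Frame +1: CGA GGA ACG TCC GCT AAT GCA CCG GCA TAT GGG TCA TAG CTA AAG GAC TGA TAT GCA ATA GGC CGT GTG ATA — no ATG→stop ORF.
Frame +2: GAG GAA CGT CCG CTA ATG CAC CGG CAT ATG GGT CAT AGC TAA AGG ACT GAT ATG CAA TAG GCC GTG TGA TAC — ATG at 17, stop TAA at 41 → 27 nt; ATG at 29, stop TAA at 41 → 15 nt; ATG at 53, stop TAG at 59 → 9 nt.
Frame +3: AGG AAC GTC CGC TAA TGC ACC GGC ATA TGG GTC ATA GCT AAA GGA CTG ATA TGC AAT AGG CCG TGT GAT ACT — no ATG→stop ORF.
Frame -1: AGT ATC ACA CGG CCT ATT GCA TAT CAG TCC TTT AGC TAT GAC CCA TAT GCC GGT GCA TTA GCG GAC GTT CCT — no ATG→stop ORF.
Frame -2: GTA TCA CAC GGC CTA TTG CAT ATC AGT CCT TTA GCT ATG ACC CAT ATG CCG GTG CAT TAG CGG ACG TTC CTC — ATG at 38, stop TAG at 59 → 24 nt; ATG at 47, stop TAG at 59 → 15 nt.
Frame -3: TAT CAC ACG GCC TAT TGC ATA TCA GTC CTT TAG CTA TGA CCC ATA TGC CGG TGC ATT AGC GGA CGT TCC TCG — no ATG→stop ORF.
Forward-strand max 27 nt; reverse-strand max 24 nt. The forward strand has the longer ORF.

forward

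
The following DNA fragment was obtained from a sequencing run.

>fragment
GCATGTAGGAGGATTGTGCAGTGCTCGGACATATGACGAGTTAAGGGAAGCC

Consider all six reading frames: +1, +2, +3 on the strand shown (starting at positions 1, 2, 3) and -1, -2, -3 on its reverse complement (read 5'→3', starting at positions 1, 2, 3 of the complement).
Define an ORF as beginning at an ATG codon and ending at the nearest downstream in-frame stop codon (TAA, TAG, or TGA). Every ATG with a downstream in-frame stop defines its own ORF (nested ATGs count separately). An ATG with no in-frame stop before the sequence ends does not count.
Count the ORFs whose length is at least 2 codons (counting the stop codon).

Reverse complement (5'→3'): GGCTTCCCTTAACTCGTCATATGTCCGAGCACTGCACAATCCTCCTACATGC
Frame +1: GCA TGT AGG AGG ATT GTG CAG TGC TCG GAC ATA TGA CGA GTT AAG GGA AGC — no ATG→stop ORF.
Frame +2: CAT GTA GGA GGA TTG TGC AGT GCT CGG ACA TAT GAC GAG TTA AGG GAA GCC — no ATG→stop ORF.
Frame +3: ATG TAG GAG GAT TGT GCA GTG CTC GGA CAT ATG ACG AGT TAA GGG AAG — ATG at 3, stop TAG at 6 → 6 nt; ATG at 33, stop TAA at 42 → 12 nt.
Frame -1: GGC TTC CCT TAA CTC GTC ATA TGT CCG AGC ACT GCA CAA TCC TCC TAC ATG — no ATG→stop ORF.
Frame -2: GCT TCC CTT AAC TCG TCA TAT GTC CGA GCA CTG CAC AAT CCT CCT ACA TGC — no ATG→stop ORF.
Frame -3: CTT CCC TTA ACT CGT CAT ATG TCC GAG CAC TGC ACA ATC CTC CTA CAT — no ATG→stop ORF.
ORFs ≥ 2 codons: frame +3 3–8 (2 codons), frame +3 33–44 (4 codons). Count = 2.

2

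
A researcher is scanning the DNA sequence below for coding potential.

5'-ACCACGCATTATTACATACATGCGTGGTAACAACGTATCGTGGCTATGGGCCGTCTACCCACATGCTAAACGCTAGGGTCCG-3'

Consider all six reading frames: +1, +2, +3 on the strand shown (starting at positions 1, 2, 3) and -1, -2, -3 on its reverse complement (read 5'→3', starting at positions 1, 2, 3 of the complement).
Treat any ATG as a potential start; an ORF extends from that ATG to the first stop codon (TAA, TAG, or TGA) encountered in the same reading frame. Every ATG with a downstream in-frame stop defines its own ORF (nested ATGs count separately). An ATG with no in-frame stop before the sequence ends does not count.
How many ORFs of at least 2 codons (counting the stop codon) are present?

Reverse complement (5'→3'): CGGACCCTAGCGTTTAGCATGTGGGTAGACGGCCCATAGCCACGATACGTTGTTACCACGCATGTATGTAATAATGCGTGGT
Frame +1: ACC ACG CAT TAT TAC ATA CAT GCG TGG TAA CAA CGT ATC GTG GCT ATG GGC CGT CTA CCC ACA TGC TAA ACG CTA GGG TCC — ATG at 46, stop TAA at 67 → 24 nt.
Frame +2: CCA CGC ATT ATT ACA TAC ATG CGT GGT AAC AAC GTA TCG TGG CTA TGG GCC GTC TAC CCA CAT GCT AAA CGC TAG GGT CCG — ATG at 20, stop TAG at 74 → 57 nt.
Frame +3: CAC GCA TTA TTA CAT ACA TGC GTG GTA ACA ACG TAT CGT GGC TAT GGG CCG TCT ACC CAC ATG CTA AAC GCT AGG GTC — no ATG→stop ORF.
Frame -1: CGG ACC CTA GCG TTT AGC ATG TGG GTA GAC GGC CCA TAG CCA CGA TAC GTT GTT ACC ACG CAT GTA TGT AAT AAT GCG TGG — ATG at 19, stop TAG at 37 → 21 nt.
Frame -2: GGA CCC TAG CGT TTA GCA TGT GGG TAG ACG GCC CAT AGC CAC GAT ACG TTG TTA CCA CGC ATG TAT GTA ATA ATG CGT GGT — no ATG→stop ORF.
Frame -3: GAC CCT AGC GTT TAG CAT GTG GGT AGA CGG CCC ATA GCC ACG ATA CGT TGT TAC CAC GCA TGT ATG TAA TAA TGC GTG — ATG at 66, stop TAA at 69 → 6 nt.
ORFs ≥ 2 codons: frame +1 46–69 (8 codons), frame +2 20–76 (19 codons), frame -1 19–39 (7 codons), frame -3 66–71 (2 codons). Count = 4.

4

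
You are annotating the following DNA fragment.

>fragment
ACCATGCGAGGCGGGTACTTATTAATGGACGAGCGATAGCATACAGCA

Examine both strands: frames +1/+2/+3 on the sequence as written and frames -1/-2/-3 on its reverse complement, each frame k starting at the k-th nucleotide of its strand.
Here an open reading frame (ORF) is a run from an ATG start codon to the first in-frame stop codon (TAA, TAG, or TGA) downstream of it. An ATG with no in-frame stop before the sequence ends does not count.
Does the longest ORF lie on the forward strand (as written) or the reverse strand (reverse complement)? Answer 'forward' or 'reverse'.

Reverse complement (5'→3'): TGCTGTATGCTATCGCTCGTCCATTAATAAGTACCCGCCTCGCATGGT
Frame +1: ACC ATG CGA GGC GGG TAC TTA TTA ATG GAC GAG CGA TAG CAT ACA GCA — ATG at 4, stop TAG at 37 → 36 nt; ATG at 25, stop TAG at 37 → 15 nt.
Frame +2: CCA TGC GAG GCG GGT ACT TAT TAA TGG ACG AGC GAT AGC ATA CAG — no ATG→stop ORF.
Frame +3: CAT GCG AGG CGG GTA CTT ATT AAT GGA CGA GCG ATA GCA TAC AGC — no ATG→stop ORF.
Frame -1: TGC TGT ATG CTA TCG CTC GTC CAT TAA TAA GTA CCC GCC TCG CAT GGT — ATG at 7, stop TAA at 25 → 21 nt.
Frame -2: GCT GTA TGC TAT CGC TCG TCC ATT AAT AAG TAC CCG CCT CGC ATG — no ATG→stop ORF.
Frame -3: CTG TAT GCT ATC GCT CGT CCA TTA ATA AGT ACC CGC CTC GCA TGG — no ATG→stop ORF.
Forward-strand max 36 nt; reverse-strand max 21 nt. The forward strand has the longer ORF.

forward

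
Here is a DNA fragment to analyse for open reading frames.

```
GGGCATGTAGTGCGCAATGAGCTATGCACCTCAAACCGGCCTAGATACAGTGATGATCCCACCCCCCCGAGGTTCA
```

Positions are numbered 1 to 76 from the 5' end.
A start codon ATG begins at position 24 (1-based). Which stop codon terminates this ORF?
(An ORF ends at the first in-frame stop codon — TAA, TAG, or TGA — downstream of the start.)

TAG

Codons from position 24: ATG (24–26), CAC (27–29), CTC (30–32), AAA (33–35), CCG (36–38), GCC (39–41), TAG (42–44).
The first in-frame stop codon is TAG.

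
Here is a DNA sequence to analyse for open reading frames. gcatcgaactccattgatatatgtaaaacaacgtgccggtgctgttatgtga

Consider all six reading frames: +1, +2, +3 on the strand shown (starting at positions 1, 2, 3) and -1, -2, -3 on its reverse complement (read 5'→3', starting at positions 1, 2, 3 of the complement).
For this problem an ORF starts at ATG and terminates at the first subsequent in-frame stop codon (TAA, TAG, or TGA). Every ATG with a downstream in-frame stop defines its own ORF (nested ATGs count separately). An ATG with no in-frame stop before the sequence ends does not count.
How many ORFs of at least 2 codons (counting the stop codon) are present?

Reverse complement (5'→3'): TCACATAACAGCACCGGCACGTTGTTTTACATATATCAATGGAGTTCGATGC
Frame +1: GCA TCG AAC TCC ATT GAT ATA TGT AAA ACA ACG TGC CGG TGC TGT TAT GTG — no ATG→stop ORF.
Frame +2: CAT CGA ACT CCA TTG ATA TAT GTA AAA CAA CGT GCC GGT GCT GTT ATG TGA — ATG at 47, stop TGA at 50 → 6 nt.
Frame +3: ATC GAA CTC CAT TGA TAT ATG TAA AAC AAC GTG CCG GTG CTG TTA TGT — ATG at 21, stop TAA at 24 → 6 nt.
Frame -1: TCA CAT AAC AGC ACC GGC ACG TTG TTT TAC ATA TAT CAA TGG AGT TCG ATG — no ATG→stop ORF.
Frame -2: CAC ATA ACA GCA CCG GCA CGT TGT TTT ACA TAT ATC AAT GGA GTT CGA TGC — no ATG→stop ORF.
Frame -3: ACA TAA CAG CAC CGG CAC GTT GTT TTA CAT ATA TCA ATG GAG TTC GAT — no ATG→stop ORF.
ORFs ≥ 2 codons: frame +2 47–52 (2 codons), frame +3 21–26 (2 codons). Count = 2.

2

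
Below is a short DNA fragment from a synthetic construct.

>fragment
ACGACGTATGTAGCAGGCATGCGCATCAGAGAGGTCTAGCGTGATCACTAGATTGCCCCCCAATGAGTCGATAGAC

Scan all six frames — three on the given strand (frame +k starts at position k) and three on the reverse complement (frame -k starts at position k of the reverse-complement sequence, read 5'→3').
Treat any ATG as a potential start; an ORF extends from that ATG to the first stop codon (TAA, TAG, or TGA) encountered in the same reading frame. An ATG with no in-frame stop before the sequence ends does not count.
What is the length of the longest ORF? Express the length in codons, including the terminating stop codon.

7

Reverse complement (5'→3'): GTCTATCGACTCATTGGGGGGCAATCTAGTGATCACGCTAGACCTCTCTGATGCGCATGCCTGCTACATACGTCGT
Frame +1: ACG ACG TAT GTA GCA GGC ATG CGC ATC AGA GAG GTC TAG CGT GAT CAC TAG ATT GCC CCC CAA TGA GTC GAT AGA — ATG at 19, stop TAG at 37 → 21 nt.
Frame +2: CGA CGT ATG TAG CAG GCA TGC GCA TCA GAG AGG TCT AGC GTG ATC ACT AGA TTG CCC CCC AAT GAG TCG ATA GAC — ATG at 8, stop TAG at 11 → 6 nt.
Frame +3: GAC GTA TGT AGC AGG CAT GCG CAT CAG AGA GGT CTA GCG TGA TCA CTA GAT TGC CCC CCA ATG AGT CGA TAG — ATG at 63, stop TAG at 72 → 12 nt.
Frame -1: GTC TAT CGA CTC ATT GGG GGG CAA TCT AGT GAT CAC GCT AGA CCT CTC TGA TGC GCA TGC CTG CTA CAT ACG TCG — no ATG→stop ORF.
Frame -2: TCT ATC GAC TCA TTG GGG GGC AAT CTA GTG ATC ACG CTA GAC CTC TCT GAT GCG CAT GCC TGC TAC ATA CGT CGT — no ATG→stop ORF.
Frame -3: CTA TCG ACT CAT TGG GGG GCA ATC TAG TGA TCA CGC TAG ACC TCT CTG ATG CGC ATG CCT GCT ACA TAC GTC — no ATG→stop ORF.
Longest: frame +1, positions 19–39, 21 nt = 7 codons = 6 aa. → 7 codons.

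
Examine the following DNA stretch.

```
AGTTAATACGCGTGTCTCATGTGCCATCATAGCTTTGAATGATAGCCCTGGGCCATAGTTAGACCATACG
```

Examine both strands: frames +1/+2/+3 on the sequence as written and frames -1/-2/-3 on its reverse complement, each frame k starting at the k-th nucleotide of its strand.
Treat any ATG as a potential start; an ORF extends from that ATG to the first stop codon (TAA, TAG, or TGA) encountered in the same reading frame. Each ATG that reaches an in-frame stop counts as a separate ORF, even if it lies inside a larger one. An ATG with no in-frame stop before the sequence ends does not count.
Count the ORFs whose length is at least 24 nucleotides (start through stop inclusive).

Reverse complement (5'→3'): CGTATGGTCTAACTATGGCCCAGGGCTATCATTCAAAGCTATGATGGCACATGAGACACGCGTATTAACT
Frame +1: AGT TAA TAC GCG TGT CTC ATG TGC CAT CAT AGC TTT GAA TGA TAG CCC TGG GCC ATA GTT AGA CCA TAC — ATG at 19, stop TGA at 40 → 24 nt.
Frame +2: GTT AAT ACG CGT GTC TCA TGT GCC ATC ATA GCT TTG AAT GAT AGC CCT GGG CCA TAG TTA GAC CAT ACG — no ATG→stop ORF.
Frame +3: TTA ATA CGC GTG TCT CAT GTG CCA TCA TAG CTT TGA ATG ATA GCC CTG GGC CAT AGT TAG ACC ATA — ATG at 39, stop TAG at 60 → 24 nt.
Frame -1: CGT ATG GTC TAA CTA TGG CCC AGG GCT ATC ATT CAA AGC TAT GAT GGC ACA TGA GAC ACG CGT ATT AAC — ATG at 4, stop TAA at 10 → 9 nt.
Frame -2: GTA TGG TCT AAC TAT GGC CCA GGG CTA TCA TTC AAA GCT ATG ATG GCA CAT GAG ACA CGC GTA TTA ACT — no ATG→stop ORF.
Frame -3: TAT GGT CTA ACT ATG GCC CAG GGC TAT CAT TCA AAG CTA TGA TGG CAC ATG AGA CAC GCG TAT TAA — ATG at 15, stop TGA at 42 → 30 nt; ATG at 51, stop TAA at 66 → 18 nt.
ORFs ≥ 24 nucleotides: frame +1 19–42 (24 nucleotides), frame +3 39–62 (24 nucleotides), frame -3 15–44 (30 nucleotides). Count = 3.

3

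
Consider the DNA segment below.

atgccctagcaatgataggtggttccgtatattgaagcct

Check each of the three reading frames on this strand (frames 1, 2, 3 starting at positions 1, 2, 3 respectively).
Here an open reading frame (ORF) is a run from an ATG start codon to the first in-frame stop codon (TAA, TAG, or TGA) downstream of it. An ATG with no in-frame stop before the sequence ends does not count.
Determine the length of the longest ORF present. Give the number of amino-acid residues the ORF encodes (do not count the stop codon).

Frame 1: ATG CCC TAG CAA TGA TAG GTG GTT CCG TAT ATT GAA GCC — ATG at 1, stop TAG at 7 → 9 nt.
Frame 2: TGC CCT AGC AAT GAT AGG TGG TTC CGT ATA TTG AAG CCT — no ATG→stop ORF.
Frame 3: GCC CTA GCA ATG ATA GGT GGT TCC GTA TAT TGA AGC — ATG at 12, stop TGA at 33 → 24 nt.
Longest: frame 3, positions 12–35, 24 nt = 8 codons = 7 aa. → 7 amino acids.

7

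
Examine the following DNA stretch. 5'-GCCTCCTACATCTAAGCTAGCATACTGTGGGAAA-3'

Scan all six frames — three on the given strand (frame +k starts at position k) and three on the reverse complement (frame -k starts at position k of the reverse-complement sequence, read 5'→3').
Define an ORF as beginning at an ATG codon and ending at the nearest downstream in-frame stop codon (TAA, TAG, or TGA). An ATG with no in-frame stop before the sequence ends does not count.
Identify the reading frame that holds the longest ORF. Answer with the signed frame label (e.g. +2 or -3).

Reverse complement (5'→3'): TTTCCCACAGTATGCTAGCTTAGATGTAGGAGGC
Frame +1: GCC TCC TAC ATC TAA GCT AGC ATA CTG TGG GAA — no ATG→stop ORF.
Frame +2: CCT CCT ACA TCT AAG CTA GCA TAC TGT GGG AAA — no ATG→stop ORF.
Frame +3: CTC CTA CAT CTA AGC TAG CAT ACT GTG GGA — no ATG→stop ORF.
Frame -1: TTT CCC ACA GTA TGC TAG CTT AGA TGT AGG AGG — no ATG→stop ORF.
Frame -2: TTC CCA CAG TAT GCT AGC TTA GAT GTA GGA GGC — no ATG→stop ORF.
Frame -3: TCC CAC AGT ATG CTA GCT TAG ATG TAG GAG — ATG at 12, stop TAG at 21 → 12 nt; ATG at 24, stop TAG at 27 → 6 nt.
Longest ORF is 12 nt in frame -3 (positions 12–23).

-3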